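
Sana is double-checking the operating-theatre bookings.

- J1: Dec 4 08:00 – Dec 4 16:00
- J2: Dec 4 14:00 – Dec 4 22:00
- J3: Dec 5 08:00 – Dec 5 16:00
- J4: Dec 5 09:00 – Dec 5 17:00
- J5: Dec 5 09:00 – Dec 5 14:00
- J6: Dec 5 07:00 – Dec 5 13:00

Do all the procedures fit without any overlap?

Check each pair: they overlap iff neither finishes before the other starts.
Sorted by start: J1, J2, J6, J3, J4, J5.
J2 starts before J1 ends → J1 and J2 overlap.
That's a conflict, so the schedule is not conflict-free.

No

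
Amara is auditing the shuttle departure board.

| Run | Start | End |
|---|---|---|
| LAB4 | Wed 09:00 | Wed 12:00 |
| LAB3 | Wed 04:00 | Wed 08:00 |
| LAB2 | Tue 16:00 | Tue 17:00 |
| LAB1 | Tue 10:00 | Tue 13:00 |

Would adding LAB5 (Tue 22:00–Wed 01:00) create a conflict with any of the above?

No — it doesn't clash with anything

LAB1: ends Tue 13:00 at or before LAB5 starts Tue 22:00 → clear.
LAB2: ends Tue 17:00 at or before LAB5 starts Tue 22:00 → clear.
LAB3: starts Wed 04:00 at or after LAB5 ends Wed 01:00 → clear.
LAB4: starts Wed 09:00 at or after LAB5 ends Wed 01:00 → clear.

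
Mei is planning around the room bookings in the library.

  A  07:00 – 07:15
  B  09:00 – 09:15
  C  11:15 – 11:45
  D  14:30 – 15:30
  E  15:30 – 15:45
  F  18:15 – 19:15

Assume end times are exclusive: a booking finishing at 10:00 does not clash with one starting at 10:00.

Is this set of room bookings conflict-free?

Yes

Check each pair: they overlap iff neither finishes before the other starts.
Sorted by start: A, B, C, D, E, F.
B starts after A ends; A is clear from here.
C starts after B ends; B is clear from here.
D starts after C ends; C is clear from here.
E starts exactly when D ends (back-to-back, no overlap); D is clear from here.
F starts after E ends.
Every pair is clear; the schedule has no overlaps.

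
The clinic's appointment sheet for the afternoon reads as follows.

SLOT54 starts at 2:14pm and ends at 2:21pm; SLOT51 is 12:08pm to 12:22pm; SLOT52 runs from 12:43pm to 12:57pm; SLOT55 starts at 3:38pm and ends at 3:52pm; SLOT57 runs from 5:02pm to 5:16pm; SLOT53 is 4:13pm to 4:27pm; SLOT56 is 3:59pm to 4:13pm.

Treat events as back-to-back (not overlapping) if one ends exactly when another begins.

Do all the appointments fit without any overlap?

Check each pair: they overlap iff neither finishes before the other starts.
Sorted by start: SLOT51, SLOT52, SLOT54, SLOT55, SLOT56, SLOT53, SLOT57.
SLOT52 starts after SLOT51 ends; SLOT51 is clear from here.
SLOT54 starts after SLOT52 ends; SLOT52 is clear from here.
SLOT55 starts after SLOT54 ends; SLOT54 is clear from here.
SLOT56 starts after SLOT55 ends; SLOT55 is clear from here.
SLOT53 starts exactly when SLOT56 ends (back-to-back, no overlap); SLOT56 is clear from here.
SLOT57 starts after SLOT53 ends.
Every pair is clear; the schedule has no overlaps.

Yes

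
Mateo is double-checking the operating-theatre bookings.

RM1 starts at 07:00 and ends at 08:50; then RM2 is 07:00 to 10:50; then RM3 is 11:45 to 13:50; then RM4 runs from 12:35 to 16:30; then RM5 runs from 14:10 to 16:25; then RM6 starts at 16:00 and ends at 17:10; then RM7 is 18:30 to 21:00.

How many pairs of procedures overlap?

5

Check each pair: they overlap iff neither finishes before the other starts.
Sorted by start: RM1, RM2, RM3, RM4, RM5, RM6, RM7.
RM2 starts before RM1 ends → RM1 and RM2 overlap.
RM3 starts after RM1 ends, so RM1 has no further overlaps.
RM3 starts after RM2 ends, so RM2 has no further overlaps.
RM4 starts before RM3 ends → RM3 and RM4 overlap.
RM5 starts after RM3 ends, so RM3 has no further overlaps.
RM5 starts before RM4 ends → RM4 and RM5 overlap.
RM6 starts before RM4 ends → RM4 and RM6 overlap.
RM7 starts after RM4 ends.
RM6 starts before RM5 ends → RM5 and RM6 overlap.
RM7 starts after RM5 ends.
RM7 starts after RM6 ends.
Overlapping pairs: RM1 & RM2, RM3 & RM4, RM4 & RM5, RM4 & RM6, RM5 & RM6 — 5 in total.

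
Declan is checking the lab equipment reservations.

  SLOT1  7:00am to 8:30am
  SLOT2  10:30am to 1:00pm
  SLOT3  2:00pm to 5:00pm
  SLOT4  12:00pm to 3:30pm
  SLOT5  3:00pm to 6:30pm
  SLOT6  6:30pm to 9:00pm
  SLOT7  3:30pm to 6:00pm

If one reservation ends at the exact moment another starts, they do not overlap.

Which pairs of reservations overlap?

Sorted by start: SLOT1, SLOT2, SLOT4, SLOT3, SLOT5, SLOT7, SLOT6.
SLOT2 starts after SLOT1 ends; SLOT1 is clear from here.
SLOT4 starts before SLOT2 ends → SLOT2 and SLOT4 overlap.
SLOT3 starts after SLOT2 ends; SLOT2 is clear from here.
SLOT3 starts before SLOT4 ends → SLOT4 and SLOT3 overlap.
SLOT5 starts before SLOT4 ends → SLOT4 and SLOT5 overlap.
SLOT7 starts exactly when SLOT4 ends (back-to-back, no overlap); SLOT4 is clear from here.
SLOT5 starts before SLOT3 ends → SLOT3 and SLOT5 overlap.
SLOT7 starts before SLOT3 ends → SLOT3 and SLOT7 overlap.
SLOT6 starts after SLOT3 ends.
SLOT7 starts before SLOT5 ends → SLOT5 and SLOT7 overlap.
SLOT6 starts exactly when SLOT5 ends (back-to-back, no overlap).
SLOT6 starts after SLOT7 ends.

SLOT2 & SLOT4, SLOT3 & SLOT4, SLOT3 & SLOT5, SLOT3 & SLOT7, SLOT4 & SLOT5, SLOT5 & SLOT7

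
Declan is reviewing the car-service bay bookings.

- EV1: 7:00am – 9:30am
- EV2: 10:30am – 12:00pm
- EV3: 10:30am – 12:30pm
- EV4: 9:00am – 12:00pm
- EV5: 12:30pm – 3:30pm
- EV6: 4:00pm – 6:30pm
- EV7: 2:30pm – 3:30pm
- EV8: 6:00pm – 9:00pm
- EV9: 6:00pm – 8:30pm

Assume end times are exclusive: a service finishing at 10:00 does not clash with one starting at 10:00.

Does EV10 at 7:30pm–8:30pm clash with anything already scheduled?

Yes — it overlaps EV8, EV9

EV1: ends 9:30am at or before EV10 starts 7:30pm → clear.
EV4: ends 12:00pm at or before EV10 starts 7:30pm → clear.
EV2: ends 12:00pm at or before EV10 starts 7:30pm → clear.
EV3: ends 12:30pm at or before EV10 starts 7:30pm → clear.
EV5: ends 3:30pm at or before EV10 starts 7:30pm → clear.
EV7: ends 3:30pm at or before EV10 starts 7:30pm → clear.
EV6: ends 6:30pm at or before EV10 starts 7:30pm → clear.
EV8: starts 6:00pm before EV10 ends 8:30pm, and ends 9:00pm after EV10 starts 7:30pm → overlap.
EV9: starts 6:00pm before EV10 ends 8:30pm, and ends 8:30pm after EV10 starts 7:30pm → overlap.
EV10 overlaps EV8, EV9.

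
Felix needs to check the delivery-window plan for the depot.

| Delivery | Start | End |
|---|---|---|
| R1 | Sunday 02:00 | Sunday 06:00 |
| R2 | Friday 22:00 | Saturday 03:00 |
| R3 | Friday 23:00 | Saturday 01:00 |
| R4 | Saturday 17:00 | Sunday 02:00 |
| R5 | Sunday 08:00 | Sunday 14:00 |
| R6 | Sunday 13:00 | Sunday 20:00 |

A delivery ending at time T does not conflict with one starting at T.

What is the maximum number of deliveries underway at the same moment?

2

Sweep the timeline, counting +1 at each start and −1 at each end (ends before starts at a tie):
Friday 22:00 start R2 → 1
Friday 23:00 start R3 → 2
Saturday 01:00 end R3 → 1
Saturday 03:00 end R2 → 0
Saturday 17:00 start R4 → 1
Sunday 02:00 end R4 → 0
Sunday 02:00 start R1 → 1
Sunday 06:00 end R1 → 0
Sunday 08:00 start R5 → 1
Sunday 13:00 start R6 → 2
Sunday 14:00 end R5 → 1
Sunday 20:00 end R6 → 0
Peak is 2, at Friday 23:00 (R2, R3).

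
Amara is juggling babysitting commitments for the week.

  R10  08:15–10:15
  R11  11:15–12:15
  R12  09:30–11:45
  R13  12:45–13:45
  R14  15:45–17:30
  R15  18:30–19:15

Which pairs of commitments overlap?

Two intervals overlap when each starts before the other ends.
Sorted by start: R10, R12, R11, R13, R14, R15.
R12 starts before R10 ends → R10 and R12 overlap.
R11 starts after R10 ends, so nothing later overlaps R10 either.
R11 starts before R12 ends → R12 and R11 overlap.
R13 starts after R12 ends, so nothing later overlaps R12 either.
R13 starts after R11 ends, so nothing later overlaps R11 either.
R14 starts after R13 ends, so nothing later overlaps R13 either.
R15 starts after R14 ends.

R10 & R12, R11 & R12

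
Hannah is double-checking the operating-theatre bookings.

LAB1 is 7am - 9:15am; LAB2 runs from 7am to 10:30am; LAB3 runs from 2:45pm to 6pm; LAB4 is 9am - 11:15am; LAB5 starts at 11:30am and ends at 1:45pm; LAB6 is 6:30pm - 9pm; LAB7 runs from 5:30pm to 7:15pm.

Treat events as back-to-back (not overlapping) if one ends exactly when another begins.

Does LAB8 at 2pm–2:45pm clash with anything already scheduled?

No — it doesn't clash with anything

LAB1: ends 9:15am at or before LAB8 starts 2pm → clear.
LAB2: ends 10:30am at or before LAB8 starts 2pm → clear.
LAB4: ends 11:15am at or before LAB8 starts 2pm → clear.
LAB5: ends 1:45pm at or before LAB8 starts 2pm → clear.
LAB3: starts 2:45pm at or after LAB8 ends 2:45pm → clear.
LAB7: starts 5:30pm at or after LAB8 ends 2:45pm → clear.
LAB6: starts 6:30pm at or after LAB8 ends 2:45pm → clear.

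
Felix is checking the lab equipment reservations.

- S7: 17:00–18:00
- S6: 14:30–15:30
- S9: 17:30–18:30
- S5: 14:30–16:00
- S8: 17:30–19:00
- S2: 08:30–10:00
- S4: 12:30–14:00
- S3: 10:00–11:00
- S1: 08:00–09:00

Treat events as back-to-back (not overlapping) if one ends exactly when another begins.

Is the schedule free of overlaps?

No

Sorted by start: S1, S2, S3, S4, S5, S6, S7, S8, S9.
S2 starts before S1 ends → S1 and S2 overlap.
That's a conflict, so the schedule is not conflict-free.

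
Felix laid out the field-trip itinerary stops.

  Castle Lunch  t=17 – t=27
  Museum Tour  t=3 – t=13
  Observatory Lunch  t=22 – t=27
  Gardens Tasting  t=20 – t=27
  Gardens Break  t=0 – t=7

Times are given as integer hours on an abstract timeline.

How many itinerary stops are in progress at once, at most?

Sort all start/end points and keep a running count:
t=0 start Gardens Break → 1
t=3 start Museum Tour → 2
t=7 end Gardens Break → 1
t=13 end Museum Tour → 0
t=17 start Castle Lunch → 1
t=20 start Gardens Tasting → 2
t=22 start Observatory Lunch → 3
t=27 end Castle Lunch → 2
t=27 end Gardens Tasting → 1
t=27 end Observatory Lunch → 0
Peak is 3, at t=22 (Castle Lunch, Gardens Tasting, Observatory Lunch).

3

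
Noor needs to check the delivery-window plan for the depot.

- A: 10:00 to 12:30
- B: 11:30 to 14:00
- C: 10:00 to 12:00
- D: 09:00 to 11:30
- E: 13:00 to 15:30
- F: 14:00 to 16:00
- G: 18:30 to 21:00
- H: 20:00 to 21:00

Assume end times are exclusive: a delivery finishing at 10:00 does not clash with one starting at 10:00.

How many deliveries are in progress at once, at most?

3

Sort all start/end points and keep a running count:
09:00 start D → 1
10:00 start A → 2
10:00 start C → 3
11:30 end D → 2
11:30 start B → 3
12:00 end C → 2
12:30 end A → 1
13:00 start E → 2
14:00 end B → 1
14:00 start F → 2
15:30 end E → 1
16:00 end F → 0
18:30 start G → 1
20:00 start H → 2
21:00 end G → 1
21:00 end H → 0
Peak is 3, at 10:00 (A, C, D).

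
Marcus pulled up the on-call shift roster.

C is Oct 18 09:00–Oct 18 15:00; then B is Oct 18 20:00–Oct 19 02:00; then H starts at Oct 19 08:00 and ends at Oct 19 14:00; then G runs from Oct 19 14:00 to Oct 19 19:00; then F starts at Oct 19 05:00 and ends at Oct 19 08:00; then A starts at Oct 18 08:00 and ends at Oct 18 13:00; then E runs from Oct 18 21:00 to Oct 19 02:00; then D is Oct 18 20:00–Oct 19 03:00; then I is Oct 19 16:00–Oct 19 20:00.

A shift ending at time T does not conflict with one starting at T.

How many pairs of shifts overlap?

Sorted by start: A, C, B, D, E, F, H, G, I.
C starts before A ends → A and C overlap.
B starts after A ends; A is clear from here.
B starts after C ends; C is clear from here.
D starts before B ends → B and D overlap.
E starts before B ends → B and E overlap.
F starts after B ends; B is clear from here.
E starts before D ends → D and E overlap.
F starts after D ends; D is clear from here.
F starts after E ends; E is clear from here.
H starts exactly when F ends (back-to-back, no overlap); F is clear from here.
G starts exactly when H ends (back-to-back, no overlap); H is clear from here.
I starts before G ends → G and I overlap.
Overlapping pairs: A & C, B & D, B & E, D & E, G & I — 5 in total.

5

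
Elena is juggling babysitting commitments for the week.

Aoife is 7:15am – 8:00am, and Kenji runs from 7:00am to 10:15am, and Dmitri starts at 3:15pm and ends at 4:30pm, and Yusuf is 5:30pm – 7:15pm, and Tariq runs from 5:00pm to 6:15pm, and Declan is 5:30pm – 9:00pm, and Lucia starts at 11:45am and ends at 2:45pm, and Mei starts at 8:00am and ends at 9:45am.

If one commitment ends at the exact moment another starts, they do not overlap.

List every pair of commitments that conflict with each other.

Sorted by start: Kenji, Aoife, Mei, Lucia, Dmitri, Tariq, Yusuf, Declan.
Aoife starts before Kenji ends → Kenji and Aoife overlap.
Mei starts before Kenji ends → Kenji and Mei overlap.
Lucia starts after Kenji ends, so nothing later overlaps Kenji either.
Mei starts exactly when Aoife ends (back-to-back, no overlap), so nothing later overlaps Aoife either.
Lucia starts after Mei ends, so nothing later overlaps Mei either.
Dmitri starts after Lucia ends, so nothing later overlaps Lucia either.
Tariq starts after Dmitri ends, so nothing later overlaps Dmitri either.
Yusuf starts before Tariq ends → Tariq and Yusuf overlap.
Declan starts before Tariq ends → Tariq and Declan overlap.
Declan starts before Yusuf ends → Yusuf and Declan overlap.

Aoife & Kenji, Declan & Tariq, Declan & Yusuf, Kenji & Mei, Tariq & Yusuf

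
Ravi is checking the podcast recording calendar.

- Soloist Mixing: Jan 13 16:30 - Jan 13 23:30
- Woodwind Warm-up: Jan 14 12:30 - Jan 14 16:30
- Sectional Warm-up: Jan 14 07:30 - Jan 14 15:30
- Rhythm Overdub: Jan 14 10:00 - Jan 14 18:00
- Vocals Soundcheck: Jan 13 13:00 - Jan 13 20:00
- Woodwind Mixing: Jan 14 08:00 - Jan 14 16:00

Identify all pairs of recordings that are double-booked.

Two intervals overlap when each starts before the other ends.
Sorted by start: Vocals Soundcheck, Soloist Mixing, Sectional Warm-up, Woodwind Mixing, Rhythm Overdub, Woodwind Warm-up.
Soloist Mixing starts before Vocals Soundcheck ends → Vocals Soundcheck and Soloist Mixing overlap.
Sectional Warm-up starts after Vocals Soundcheck ends; Vocals Soundcheck is clear from here.
Sectional Warm-up starts after Soloist Mixing ends; Soloist Mixing is clear from here.
Woodwind Mixing starts before Sectional Warm-up ends → Sectional Warm-up and Woodwind Mixing overlap.
Rhythm Overdub starts before Sectional Warm-up ends → Sectional Warm-up and Rhythm Overdub overlap.
Woodwind Warm-up starts before Sectional Warm-up ends → Sectional Warm-up and Woodwind Warm-up overlap.
Rhythm Overdub starts before Woodwind Mixing ends → Woodwind Mixing and Rhythm Overdub overlap.
Woodwind Warm-up starts before Woodwind Mixing ends → Woodwind Mixing and Woodwind Warm-up overlap.
Woodwind Warm-up starts before Rhythm Overdub ends → Rhythm Overdub and Woodwind Warm-up overlap.

Rhythm Overdub & Sectional Warm-up, Rhythm Overdub & Woodwind Mixing, Rhythm Overdub & Woodwind Warm-up, Sectional Warm-up & Woodwind Mixing, Sectional Warm-up & Woodwind Warm-up, Soloist Mixing & Vocals Soundcheck, Woodwind Mixing & Woodwind Warm-up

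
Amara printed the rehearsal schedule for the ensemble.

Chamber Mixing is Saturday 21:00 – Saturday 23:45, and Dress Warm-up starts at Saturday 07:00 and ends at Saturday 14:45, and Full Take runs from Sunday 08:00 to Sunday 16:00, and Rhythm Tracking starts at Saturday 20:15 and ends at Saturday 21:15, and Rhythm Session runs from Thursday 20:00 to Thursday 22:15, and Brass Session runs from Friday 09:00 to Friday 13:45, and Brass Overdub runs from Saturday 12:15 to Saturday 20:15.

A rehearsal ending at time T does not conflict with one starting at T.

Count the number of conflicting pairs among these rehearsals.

2

Sorted by start: Rhythm Session, Brass Session, Dress Warm-up, Brass Overdub, Rhythm Tracking, Chamber Mixing, Full Take.
Brass Session starts after Rhythm Session ends — done with Rhythm Session.
Dress Warm-up starts after Brass Session ends — done with Brass Session.
Brass Overdub starts before Dress Warm-up ends → Dress Warm-up and Brass Overdub overlap.
Rhythm Tracking starts after Dress Warm-up ends — done with Dress Warm-up.
Rhythm Tracking starts exactly when Brass Overdub ends (back-to-back, no overlap) — done with Brass Overdub.
Chamber Mixing starts before Rhythm Tracking ends → Rhythm Tracking and Chamber Mixing overlap.
Full Take starts after Rhythm Tracking ends.
Full Take starts after Chamber Mixing ends.
Overlapping pairs: Brass Overdub & Dress Warm-up, Chamber Mixing & Rhythm Tracking — 2 in total.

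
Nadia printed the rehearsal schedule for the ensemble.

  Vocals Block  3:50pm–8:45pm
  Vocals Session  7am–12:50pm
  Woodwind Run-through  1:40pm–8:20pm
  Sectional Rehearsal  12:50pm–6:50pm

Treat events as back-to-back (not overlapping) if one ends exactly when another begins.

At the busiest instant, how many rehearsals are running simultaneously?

3

Sort all start/end points and keep a running count:
7am start Vocals Session → 1
12:50pm end Vocals Session → 0
12:50pm start Sectional Rehearsal → 1
1:40pm start Woodwind Run-through → 2
3:50pm start Vocals Block → 3
6:50pm end Sectional Rehearsal → 2
8:20pm end Woodwind Run-through → 1
8:45pm end Vocals Block → 0
Peak is 3, at 3:50pm (Sectional Rehearsal, Vocals Block, Woodwind Run-through).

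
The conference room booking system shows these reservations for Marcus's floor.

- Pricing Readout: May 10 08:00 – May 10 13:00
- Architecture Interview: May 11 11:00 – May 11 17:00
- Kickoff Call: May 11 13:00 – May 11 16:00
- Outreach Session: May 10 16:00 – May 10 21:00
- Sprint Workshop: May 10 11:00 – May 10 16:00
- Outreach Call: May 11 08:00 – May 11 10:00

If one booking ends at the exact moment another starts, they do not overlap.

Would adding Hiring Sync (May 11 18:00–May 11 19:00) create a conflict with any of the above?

No — it doesn't clash with anything

Pricing Readout: ends May 10 13:00 at or before Hiring Sync starts May 11 18:00 → clear.
Sprint Workshop: ends May 10 16:00 at or before Hiring Sync starts May 11 18:00 → clear.
Outreach Session: ends May 10 21:00 at or before Hiring Sync starts May 11 18:00 → clear.
Outreach Call: ends May 11 10:00 at or before Hiring Sync starts May 11 18:00 → clear.
Architecture Interview: ends May 11 17:00 at or before Hiring Sync starts May 11 18:00 → clear.
Kickoff Call: ends May 11 16:00 at or before Hiring Sync starts May 11 18:00 → clear.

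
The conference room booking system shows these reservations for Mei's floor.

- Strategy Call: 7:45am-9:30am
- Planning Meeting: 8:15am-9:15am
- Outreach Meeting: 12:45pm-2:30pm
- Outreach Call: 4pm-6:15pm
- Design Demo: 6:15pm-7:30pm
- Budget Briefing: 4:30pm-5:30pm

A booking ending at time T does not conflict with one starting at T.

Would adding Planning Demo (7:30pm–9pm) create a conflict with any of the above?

No — it doesn't clash with anything

Strategy Call: ends 9:30am at or before Planning Demo starts 7:30pm → clear.
Planning Meeting: ends 9:15am at or before Planning Demo starts 7:30pm → clear.
Outreach Meeting: ends 2:30pm at or before Planning Demo starts 7:30pm → clear.
Outreach Call: ends 6:15pm at or before Planning Demo starts 7:30pm → clear.
Budget Briefing: ends 5:30pm at or before Planning Demo starts 7:30pm → clear.
Design Demo: ends 7:30pm at or before Planning Demo starts 7:30pm → clear.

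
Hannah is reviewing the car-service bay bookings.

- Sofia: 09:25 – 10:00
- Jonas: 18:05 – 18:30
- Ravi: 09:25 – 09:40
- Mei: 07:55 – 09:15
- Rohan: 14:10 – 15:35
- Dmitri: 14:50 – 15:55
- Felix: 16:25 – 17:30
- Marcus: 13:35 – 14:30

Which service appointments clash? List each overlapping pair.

Sorted by start: Mei, Sofia, Ravi, Marcus, Rohan, Dmitri, Felix, Jonas.
Sofia starts after Mei ends; Mei is clear from here.
Ravi starts before Sofia ends → Sofia and Ravi overlap.
Marcus starts after Sofia ends; Sofia is clear from here.
Marcus starts after Ravi ends; Ravi is clear from here.
Rohan starts before Marcus ends → Marcus and Rohan overlap.
Dmitri starts after Marcus ends; Marcus is clear from here.
Dmitri starts before Rohan ends → Rohan and Dmitri overlap.
Felix starts after Rohan ends; Rohan is clear from here.
Felix starts after Dmitri ends; Dmitri is clear from here.
Jonas starts after Felix ends.

Dmitri & Rohan, Marcus & Rohan, Ravi & Sofia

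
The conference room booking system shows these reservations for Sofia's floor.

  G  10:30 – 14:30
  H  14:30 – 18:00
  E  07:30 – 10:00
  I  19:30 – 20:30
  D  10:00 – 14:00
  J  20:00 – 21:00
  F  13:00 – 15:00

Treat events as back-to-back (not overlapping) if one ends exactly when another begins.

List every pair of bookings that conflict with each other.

Check each pair: they overlap iff neither finishes before the other starts.
Sorted by start: E, D, G, F, H, I, J.
D starts exactly when E ends (back-to-back, no overlap); E is clear from here.
G starts before D ends → D and G overlap.
F starts before D ends → D and F overlap.
H starts after D ends; D is clear from here.
F starts before G ends → G and F overlap.
H starts exactly when G ends (back-to-back, no overlap); G is clear from here.
H starts before F ends → F and H overlap.
I starts after F ends; F is clear from here.
I starts after H ends; H is clear from here.
J starts before I ends → I and J overlap.

D & F, D & G, F & G, F & H, I & J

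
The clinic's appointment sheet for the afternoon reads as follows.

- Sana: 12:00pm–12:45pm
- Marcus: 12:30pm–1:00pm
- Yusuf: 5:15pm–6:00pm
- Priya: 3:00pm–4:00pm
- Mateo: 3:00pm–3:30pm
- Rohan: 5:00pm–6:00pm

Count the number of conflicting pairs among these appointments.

Sorted by start: Sana, Marcus, Mateo, Priya, Rohan, Yusuf.
Marcus starts before Sana ends → Sana and Marcus overlap.
Mateo starts after Sana ends, so nothing later overlaps Sana either.
Mateo starts after Marcus ends, so nothing later overlaps Marcus either.
Priya starts before Mateo ends → Mateo and Priya overlap.
Rohan starts after Mateo ends, so nothing later overlaps Mateo either.
Rohan starts after Priya ends, so nothing later overlaps Priya either.
Yusuf starts before Rohan ends → Rohan and Yusuf overlap.
Overlapping pairs: Marcus & Sana, Mateo & Priya, Rohan & Yusuf — 3 in total.

3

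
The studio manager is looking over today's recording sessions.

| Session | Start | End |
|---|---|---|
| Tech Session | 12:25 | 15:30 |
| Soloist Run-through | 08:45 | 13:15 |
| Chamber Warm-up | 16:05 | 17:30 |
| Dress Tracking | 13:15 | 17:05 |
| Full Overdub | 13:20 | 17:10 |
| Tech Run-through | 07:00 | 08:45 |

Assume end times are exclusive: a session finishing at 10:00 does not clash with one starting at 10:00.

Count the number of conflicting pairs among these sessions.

6

Two intervals overlap when each starts before the other ends.
Sorted by start: Tech Run-through, Soloist Run-through, Tech Session, Dress Tracking, Full Overdub, Chamber Warm-up.
Soloist Run-through starts exactly when Tech Run-through ends (back-to-back, no overlap), so Tech Run-through has no further overlaps.
Tech Session starts before Soloist Run-through ends → Soloist Run-through and Tech Session overlap.
Dress Tracking starts exactly when Soloist Run-through ends (back-to-back, no overlap), so Soloist Run-through has no further overlaps.
Dress Tracking starts before Tech Session ends → Tech Session and Dress Tracking overlap.
Full Overdub starts before Tech Session ends → Tech Session and Full Overdub overlap.
Chamber Warm-up starts after Tech Session ends.
Full Overdub starts before Dress Tracking ends → Dress Tracking and Full Overdub overlap.
Chamber Warm-up starts before Dress Tracking ends → Dress Tracking and Chamber Warm-up overlap.
Chamber Warm-up starts before Full Overdub ends → Full Overdub and Chamber Warm-up overlap.
Overlapping pairs: Chamber Warm-up & Dress Tracking, Chamber Warm-up & Full Overdub, Dress Tracking & Full Overdub, Dress Tracking & Tech Session, Full Overdub & Tech Session, Soloist Run-through & Tech Session — 6 in total.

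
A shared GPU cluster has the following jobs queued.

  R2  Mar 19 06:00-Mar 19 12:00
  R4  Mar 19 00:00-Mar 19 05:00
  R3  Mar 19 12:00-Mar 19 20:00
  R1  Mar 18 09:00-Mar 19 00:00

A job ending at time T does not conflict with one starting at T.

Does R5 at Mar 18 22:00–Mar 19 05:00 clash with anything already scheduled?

Yes — it overlaps R1, R4

R1: starts Mar 18 09:00 before R5 ends Mar 19 05:00, and ends Mar 19 00:00 after R5 starts Mar 18 22:00 → overlap.
R4: starts Mar 19 00:00 before R5 ends Mar 19 05:00, and ends Mar 19 05:00 after R5 starts Mar 18 22:00 → overlap.
R2: starts Mar 19 06:00 at or after R5 ends Mar 19 05:00 → clear.
R3: starts Mar 19 12:00 at or after R5 ends Mar 19 05:00 → clear.
R5 overlaps R1, R4.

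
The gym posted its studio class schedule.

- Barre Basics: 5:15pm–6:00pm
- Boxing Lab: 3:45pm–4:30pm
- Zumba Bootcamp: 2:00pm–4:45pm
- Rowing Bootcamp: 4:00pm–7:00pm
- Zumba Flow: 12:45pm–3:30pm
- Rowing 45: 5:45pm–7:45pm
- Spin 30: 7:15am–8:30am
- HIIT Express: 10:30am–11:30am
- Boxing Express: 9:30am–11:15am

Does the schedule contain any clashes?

Two intervals overlap when each starts before the other ends.
Sorted by start: Spin 30, Boxing Express, HIIT Express, Zumba Flow, Zumba Bootcamp, Boxing Lab, Rowing Bootcamp, Barre Basics, Rowing 45.
Boxing Express starts after Spin 30 ends, so Spin 30 has no further overlaps.
HIIT Express starts before Boxing Express ends → Boxing Express and HIIT Express overlap.
That's a conflict, so the schedule is not conflict-free.

Yes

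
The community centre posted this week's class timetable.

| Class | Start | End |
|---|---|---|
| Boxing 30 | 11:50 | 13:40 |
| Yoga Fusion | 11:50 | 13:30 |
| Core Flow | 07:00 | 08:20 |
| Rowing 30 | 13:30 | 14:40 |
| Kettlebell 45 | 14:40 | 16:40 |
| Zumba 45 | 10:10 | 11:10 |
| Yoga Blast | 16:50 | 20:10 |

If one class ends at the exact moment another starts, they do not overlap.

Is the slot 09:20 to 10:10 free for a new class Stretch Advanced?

Yes — the slot is free

Core Flow: ends 08:20 at or before Stretch Advanced starts 09:20 → clear.
Zumba 45: starts 10:10 at or after Stretch Advanced ends 10:10 → clear.
Yoga Fusion: starts 11:50 at or after Stretch Advanced ends 10:10 → clear.
Boxing 30: starts 11:50 at or after Stretch Advanced ends 10:10 → clear.
Rowing 30: starts 13:30 at or after Stretch Advanced ends 10:10 → clear.
Kettlebell 45: starts 14:40 at or after Stretch Advanced ends 10:10 → clear.
Yoga Blast: starts 16:50 at or after Stretch Advanced ends 10:10 → clear.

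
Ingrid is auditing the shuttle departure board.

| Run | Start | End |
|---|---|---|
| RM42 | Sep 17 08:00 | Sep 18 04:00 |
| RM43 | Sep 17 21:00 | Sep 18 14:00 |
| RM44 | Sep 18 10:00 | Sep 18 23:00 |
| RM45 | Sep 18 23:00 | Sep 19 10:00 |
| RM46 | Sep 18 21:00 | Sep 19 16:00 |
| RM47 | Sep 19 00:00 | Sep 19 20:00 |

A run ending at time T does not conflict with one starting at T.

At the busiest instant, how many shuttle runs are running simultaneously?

3

Walk through starts and ends in time order (an end at T is processed before a start at T):
Sep 17 08:00 start RM42 → 1
Sep 17 21:00 start RM43 → 2
Sep 18 04:00 end RM42 → 1
Sep 18 10:00 start RM44 → 2
Sep 18 14:00 end RM43 → 1
Sep 18 21:00 start RM46 → 2
Sep 18 23:00 end RM44 → 1
Sep 18 23:00 start RM45 → 2
Sep 19 00:00 start RM47 → 3
Sep 19 10:00 end RM45 → 2
Sep 19 16:00 end RM46 → 1
Sep 19 20:00 end RM47 → 0
Peak is 3, at Sep 19 00:00 (RM45, RM46, RM47).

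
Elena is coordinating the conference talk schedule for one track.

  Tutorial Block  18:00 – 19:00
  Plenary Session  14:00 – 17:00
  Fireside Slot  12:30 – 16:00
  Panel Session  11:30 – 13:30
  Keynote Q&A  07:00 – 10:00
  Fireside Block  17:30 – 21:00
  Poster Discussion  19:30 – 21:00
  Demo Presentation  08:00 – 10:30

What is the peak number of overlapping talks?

2

Walk through starts and ends in time order (an end at T is processed before a start at T):
07:00 start Keynote Q&A → 1
08:00 start Demo Presentation → 2
10:00 end Keynote Q&A → 1
10:30 end Demo Presentation → 0
11:30 start Panel Session → 1
12:30 start Fireside Slot → 2
13:30 end Panel Session → 1
14:00 start Plenary Session → 2
16:00 end Fireside Slot → 1
17:00 end Plenary Session → 0
17:30 start Fireside Block → 1
18:00 start Tutorial Block → 2
19:00 end Tutorial Block → 1
19:30 start Poster Discussion → 2
21:00 end Fireside Block → 1
21:00 end Poster Discussion → 0
Peak is 2, at 08:00 (Demo Presentation, Keynote Q&A).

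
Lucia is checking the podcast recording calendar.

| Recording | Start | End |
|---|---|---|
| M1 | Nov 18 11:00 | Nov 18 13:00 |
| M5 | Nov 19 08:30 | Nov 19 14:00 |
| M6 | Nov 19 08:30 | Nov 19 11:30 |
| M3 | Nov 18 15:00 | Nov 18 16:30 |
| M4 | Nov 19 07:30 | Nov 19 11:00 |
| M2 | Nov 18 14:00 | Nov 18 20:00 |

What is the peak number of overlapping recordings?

3

Walk through starts and ends in time order (an end at T is processed before a start at T):
Nov 18 11:00 start M1 → 1
Nov 18 13:00 end M1 → 0
Nov 18 14:00 start M2 → 1
Nov 18 15:00 start M3 → 2
Nov 18 16:30 end M3 → 1
Nov 18 20:00 end M2 → 0
Nov 19 07:30 start M4 → 1
Nov 19 08:30 start M5 → 2
Nov 19 08:30 start M6 → 3
Nov 19 11:00 end M4 → 2
Nov 19 11:30 end M6 → 1
Nov 19 14:00 end M5 → 0
Peak is 3, at Nov 19 08:30 (M4, M5, M6).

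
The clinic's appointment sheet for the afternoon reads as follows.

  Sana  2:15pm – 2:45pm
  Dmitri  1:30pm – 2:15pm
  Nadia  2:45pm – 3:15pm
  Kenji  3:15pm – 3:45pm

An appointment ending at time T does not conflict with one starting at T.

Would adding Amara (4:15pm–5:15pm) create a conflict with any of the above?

Dmitri: ends 2:15pm at or before Amara starts 4:15pm → clear.
Sana: ends 2:45pm at or before Amara starts 4:15pm → clear.
Nadia: ends 3:15pm at or before Amara starts 4:15pm → clear.
Kenji: ends 3:45pm at or before Amara starts 4:15pm → clear.

No — it doesn't clash with anything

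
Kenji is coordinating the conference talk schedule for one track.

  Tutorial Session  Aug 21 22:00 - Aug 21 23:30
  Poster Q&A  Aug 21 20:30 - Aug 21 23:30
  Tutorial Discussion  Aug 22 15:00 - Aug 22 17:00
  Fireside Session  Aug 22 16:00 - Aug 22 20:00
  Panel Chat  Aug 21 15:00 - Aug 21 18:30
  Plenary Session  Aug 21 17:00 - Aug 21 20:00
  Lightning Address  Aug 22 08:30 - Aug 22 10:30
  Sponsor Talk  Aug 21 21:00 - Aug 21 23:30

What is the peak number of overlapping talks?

3

Walk through starts and ends in time order (an end at T is processed before a start at T):
Aug 21 15:00 start Panel Chat → 1
Aug 21 17:00 start Plenary Session → 2
Aug 21 18:30 end Panel Chat → 1
Aug 21 20:00 end Plenary Session → 0
Aug 21 20:30 start Poster Q&A → 1
Aug 21 21:00 start Sponsor Talk → 2
Aug 21 22:00 start Tutorial Session → 3
Aug 21 23:30 end Poster Q&A → 2
Aug 21 23:30 end Sponsor Talk → 1
Aug 21 23:30 end Tutorial Session → 0
Aug 22 08:30 start Lightning Address → 1
Aug 22 10:30 end Lightning Address → 0
Aug 22 15:00 start Tutorial Discussion → 1
Aug 22 16:00 start Fireside Session → 2
Aug 22 17:00 end Tutorial Discussion → 1
Aug 22 20:00 end Fireside Session → 0
Peak is 3, at Aug 21 22:00 (Poster Q&A, Sponsor Talk, Tutorial Session).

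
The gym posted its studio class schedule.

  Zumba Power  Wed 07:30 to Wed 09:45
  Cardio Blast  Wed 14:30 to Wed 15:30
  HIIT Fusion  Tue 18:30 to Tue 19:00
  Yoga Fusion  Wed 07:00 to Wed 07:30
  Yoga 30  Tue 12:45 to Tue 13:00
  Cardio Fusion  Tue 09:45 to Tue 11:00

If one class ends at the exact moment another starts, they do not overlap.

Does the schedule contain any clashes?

Sorted by start: Cardio Fusion, Yoga 30, HIIT Fusion, Yoga Fusion, Zumba Power, Cardio Blast.
Yoga 30 starts after Cardio Fusion ends, so Cardio Fusion has no further overlaps.
HIIT Fusion starts after Yoga 30 ends, so Yoga 30 has no further overlaps.
Yoga Fusion starts after HIIT Fusion ends, so HIIT Fusion has no further overlaps.
Zumba Power starts exactly when Yoga Fusion ends (back-to-back, no overlap), so Yoga Fusion has no further overlaps.
Cardio Blast starts after Zumba Power ends.
Every pair is clear; the schedule has no overlaps.

No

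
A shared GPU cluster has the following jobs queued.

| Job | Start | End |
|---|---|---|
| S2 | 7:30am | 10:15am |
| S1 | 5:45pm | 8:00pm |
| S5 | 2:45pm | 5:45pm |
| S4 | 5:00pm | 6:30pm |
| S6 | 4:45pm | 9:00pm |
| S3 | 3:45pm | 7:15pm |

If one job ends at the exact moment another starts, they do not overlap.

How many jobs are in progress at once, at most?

4

Sweep the timeline, counting +1 at each start and −1 at each end (ends before starts at a tie):
7:30am start S2 → 1
10:15am end S2 → 0
2:45pm start S5 → 1
3:45pm start S3 → 2
4:45pm start S6 → 3
5:00pm start S4 → 4
5:45pm end S5 → 3
5:45pm start S1 → 4
6:30pm end S4 → 3
7:15pm end S3 → 2
8:00pm end S1 → 1
9:00pm end S6 → 0
Peak is 4, at 5:00pm (S3, S4, S5, S6).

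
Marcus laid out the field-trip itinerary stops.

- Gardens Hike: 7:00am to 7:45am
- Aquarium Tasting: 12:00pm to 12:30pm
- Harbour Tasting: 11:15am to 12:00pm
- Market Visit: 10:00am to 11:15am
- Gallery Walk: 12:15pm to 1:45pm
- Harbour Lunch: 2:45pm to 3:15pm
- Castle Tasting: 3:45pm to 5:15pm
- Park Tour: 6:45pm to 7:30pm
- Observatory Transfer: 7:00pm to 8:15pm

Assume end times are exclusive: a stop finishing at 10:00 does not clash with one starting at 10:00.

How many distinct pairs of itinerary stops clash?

2

Check each pair: they overlap iff neither finishes before the other starts.
Sorted by start: Gardens Hike, Market Visit, Harbour Tasting, Aquarium Tasting, Gallery Walk, Harbour Lunch, Castle Tasting, Park Tour, Observatory Transfer.
Market Visit starts after Gardens Hike ends, so nothing later overlaps Gardens Hike either.
Harbour Tasting starts exactly when Market Visit ends (back-to-back, no overlap), so nothing later overlaps Market Visit either.
Aquarium Tasting starts exactly when Harbour Tasting ends (back-to-back, no overlap), so nothing later overlaps Harbour Tasting either.
Gallery Walk starts before Aquarium Tasting ends → Aquarium Tasting and Gallery Walk overlap.
Harbour Lunch starts after Aquarium Tasting ends, so nothing later overlaps Aquarium Tasting either.
Harbour Lunch starts after Gallery Walk ends, so nothing later overlaps Gallery Walk either.
Castle Tasting starts after Harbour Lunch ends, so nothing later overlaps Harbour Lunch either.
Park Tour starts after Castle Tasting ends, so nothing later overlaps Castle Tasting either.
Observatory Transfer starts before Park Tour ends → Park Tour and Observatory Transfer overlap.
Overlapping pairs: Aquarium Tasting & Gallery Walk, Observatory Transfer & Park Tour — 2 in total.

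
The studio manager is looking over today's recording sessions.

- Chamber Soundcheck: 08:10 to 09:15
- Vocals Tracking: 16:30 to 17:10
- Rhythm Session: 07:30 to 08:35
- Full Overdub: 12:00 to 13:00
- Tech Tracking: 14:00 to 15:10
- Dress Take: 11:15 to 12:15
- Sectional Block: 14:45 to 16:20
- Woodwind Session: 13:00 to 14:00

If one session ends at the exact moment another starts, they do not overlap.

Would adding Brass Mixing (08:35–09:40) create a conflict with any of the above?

Yes — it overlaps Chamber Soundcheck

Rhythm Session: ends 08:35 at or before Brass Mixing starts 08:35 → clear.
Chamber Soundcheck: starts 08:10 before Brass Mixing ends 09:40, and ends 09:15 after Brass Mixing starts 08:35 → overlap.
Dress Take: starts 11:15 at or after Brass Mixing ends 09:40 → clear.
Full Overdub: starts 12:00 at or after Brass Mixing ends 09:40 → clear.
Woodwind Session: starts 13:00 at or after Brass Mixing ends 09:40 → clear.
Tech Tracking: starts 14:00 at or after Brass Mixing ends 09:40 → clear.
Sectional Block: starts 14:45 at or after Brass Mixing ends 09:40 → clear.
Vocals Tracking: starts 16:30 at or after Brass Mixing ends 09:40 → clear.
Brass Mixing overlaps Chamber Soundcheck.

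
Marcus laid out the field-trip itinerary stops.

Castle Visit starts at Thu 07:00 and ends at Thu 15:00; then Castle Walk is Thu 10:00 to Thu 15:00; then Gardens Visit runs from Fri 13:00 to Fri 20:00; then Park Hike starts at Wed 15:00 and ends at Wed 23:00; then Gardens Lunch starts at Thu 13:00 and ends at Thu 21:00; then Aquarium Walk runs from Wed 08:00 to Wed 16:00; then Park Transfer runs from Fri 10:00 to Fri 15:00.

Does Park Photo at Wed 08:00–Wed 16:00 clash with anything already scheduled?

Yes — it overlaps Aquarium Walk, Park Hike

Aquarium Walk: starts Wed 08:00 before Park Photo ends Wed 16:00, and ends Wed 16:00 after Park Photo starts Wed 08:00 → overlap.
Park Hike: starts Wed 15:00 before Park Photo ends Wed 16:00, and ends Wed 23:00 after Park Photo starts Wed 08:00 → overlap.
Castle Visit: starts Thu 07:00 at or after Park Photo ends Wed 16:00 → clear.
Castle Walk: starts Thu 10:00 at or after Park Photo ends Wed 16:00 → clear.
Gardens Lunch: starts Thu 13:00 at or after Park Photo ends Wed 16:00 → clear.
Park Transfer: starts Fri 10:00 at or after Park Photo ends Wed 16:00 → clear.
Gardens Visit: starts Fri 13:00 at or after Park Photo ends Wed 16:00 → clear.
Park Photo overlaps Park Hike, Aquarium Walk.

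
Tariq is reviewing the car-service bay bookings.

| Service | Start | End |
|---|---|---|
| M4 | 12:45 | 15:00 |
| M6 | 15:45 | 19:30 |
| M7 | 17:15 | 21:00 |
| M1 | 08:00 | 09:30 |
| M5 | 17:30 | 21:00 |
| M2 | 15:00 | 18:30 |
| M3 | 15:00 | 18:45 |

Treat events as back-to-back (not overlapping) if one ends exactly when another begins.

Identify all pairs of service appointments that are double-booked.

Sorted by start: M1, M4, M2, M3, M6, M7, M5.
M4 starts after M1 ends; M1 is clear from here.
M2 starts exactly when M4 ends (back-to-back, no overlap); M4 is clear from here.
M3 starts before M2 ends → M2 and M3 overlap.
M6 starts before M2 ends → M2 and M6 overlap.
M7 starts before M2 ends → M2 and M7 overlap.
M5 starts before M2 ends → M2 and M5 overlap.
M6 starts before M3 ends → M3 and M6 overlap.
M7 starts before M3 ends → M3 and M7 overlap.
M5 starts before M3 ends → M3 and M5 overlap.
M7 starts before M6 ends → M6 and M7 overlap.
M5 starts before M6 ends → M6 and M5 overlap.
M5 starts before M7 ends → M7 and M5 overlap.

M2 & M3, M2 & M5, M2 & M6, M2 & M7, M3 & M5, M3 & M6, M3 & M7, M5 & M6, M5 & M7, M6 & M7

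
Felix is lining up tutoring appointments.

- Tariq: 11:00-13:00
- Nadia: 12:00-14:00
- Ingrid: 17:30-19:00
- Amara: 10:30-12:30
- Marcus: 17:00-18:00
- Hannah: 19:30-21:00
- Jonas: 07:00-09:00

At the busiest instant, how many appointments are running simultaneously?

Sort all start/end points and keep a running count:
07:00 start Jonas → 1
09:00 end Jonas → 0
10:30 start Amara → 1
11:00 start Tariq → 2
12:00 start Nadia → 3
12:30 end Amara → 2
13:00 end Tariq → 1
14:00 end Nadia → 0
17:00 start Marcus → 1
17:30 start Ingrid → 2
18:00 end Marcus → 1
19:00 end Ingrid → 0
19:30 start Hannah → 1
21:00 end Hannah → 0
Peak is 3, at 12:00 (Amara, Nadia, Tariq).

3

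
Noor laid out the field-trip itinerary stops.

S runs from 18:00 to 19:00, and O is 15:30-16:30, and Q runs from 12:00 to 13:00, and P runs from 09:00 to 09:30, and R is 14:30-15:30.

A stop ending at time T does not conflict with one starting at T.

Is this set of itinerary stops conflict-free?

Yes

Sorted by start: P, Q, R, O, S.
Q starts after P ends; P is clear from here.
R starts after Q ends; Q is clear from here.
O starts exactly when R ends (back-to-back, no overlap); R is clear from here.
S starts after O ends.
Every pair is clear; the schedule has no overlaps.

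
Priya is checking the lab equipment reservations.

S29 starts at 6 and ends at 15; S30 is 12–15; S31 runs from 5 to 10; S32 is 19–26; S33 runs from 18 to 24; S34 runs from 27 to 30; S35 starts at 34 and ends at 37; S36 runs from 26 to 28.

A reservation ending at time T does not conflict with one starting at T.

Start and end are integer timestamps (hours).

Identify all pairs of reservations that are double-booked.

S29 & S30, S29 & S31, S32 & S33, S34 & S36

Sorted by start: S31, S29, S30, S33, S32, S36, S34, S35.
S29 starts before S31 ends → S31 and S29 overlap.
S30 starts after S31 ends — done with S31.
S30 starts before S29 ends → S29 and S30 overlap.
S33 starts after S29 ends — done with S29.
S33 starts after S30 ends — done with S30.
S32 starts before S33 ends → S33 and S32 overlap.
S36 starts after S33 ends — done with S33.
S36 starts exactly when S32 ends (back-to-back, no overlap) — done with S32.
S34 starts before S36 ends → S36 and S34 overlap.
S35 starts after S36 ends.
S35 starts after S34 ends.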